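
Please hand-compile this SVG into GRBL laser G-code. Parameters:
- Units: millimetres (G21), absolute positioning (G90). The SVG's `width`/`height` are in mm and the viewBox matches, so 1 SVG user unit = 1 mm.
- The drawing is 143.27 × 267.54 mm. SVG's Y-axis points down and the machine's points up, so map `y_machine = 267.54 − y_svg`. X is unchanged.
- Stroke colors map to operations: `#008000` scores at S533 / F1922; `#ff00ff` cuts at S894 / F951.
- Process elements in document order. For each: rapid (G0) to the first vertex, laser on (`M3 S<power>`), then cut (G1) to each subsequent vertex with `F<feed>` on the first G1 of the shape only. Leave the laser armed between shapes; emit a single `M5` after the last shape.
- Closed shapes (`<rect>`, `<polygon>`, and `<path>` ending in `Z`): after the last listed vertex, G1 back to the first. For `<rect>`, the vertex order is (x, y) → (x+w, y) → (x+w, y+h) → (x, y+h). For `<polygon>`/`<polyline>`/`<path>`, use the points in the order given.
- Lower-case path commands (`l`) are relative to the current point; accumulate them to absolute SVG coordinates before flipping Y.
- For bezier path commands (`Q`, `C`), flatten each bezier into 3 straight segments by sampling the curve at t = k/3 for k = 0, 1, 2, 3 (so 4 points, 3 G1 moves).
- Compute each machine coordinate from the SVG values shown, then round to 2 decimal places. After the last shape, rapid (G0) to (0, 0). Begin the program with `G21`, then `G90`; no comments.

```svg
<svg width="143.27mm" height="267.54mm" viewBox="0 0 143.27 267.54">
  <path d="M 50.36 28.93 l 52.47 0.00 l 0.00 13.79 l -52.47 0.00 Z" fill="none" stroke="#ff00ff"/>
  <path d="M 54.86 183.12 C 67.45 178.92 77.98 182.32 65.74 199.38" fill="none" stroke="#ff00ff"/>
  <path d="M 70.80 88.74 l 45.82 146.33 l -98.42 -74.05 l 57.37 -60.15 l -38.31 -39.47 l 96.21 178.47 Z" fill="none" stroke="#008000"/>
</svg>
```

G21
G90
G0 X50.36 Y238.61
M3 S894
G1 X102.83 Y238.61 F951
G1 X102.83 Y224.82
G1 X50.36 Y224.82
G1 X50.36 Y238.61
G0 X54.86 Y84.42
M3 S894
G1 X66.00 Y85.86 F951
G1 X71.16 Y80.89
G1 X65.74 Y68.16
G0 X70.80 Y178.80
M3 S533
G1 X116.62 Y32.47 F1922
G1 X18.20 Y106.52
G1 X75.57 Y166.67
G1 X37.26 Y206.14
G1 X133.47 Y27.67
G1 X70.80 Y178.80
M5
G0 X0.00 Y0.00

viewBox `0 0 143.27 267.54` with mm width/height → 1 unit = 1 mm. Flip: y_m = 267.54 − y_svg.

**Shape 1** — `<path>` rectangle, stroke `#ff00ff` → cut (S894, F951). Machine vertices: (50.36,238.61) → (102.83,238.61) → (102.83,224.82) → (50.36,224.82) → (50.36,238.61). Closed: final G1 returns to the first vertex.

**Shape 2** — `<path>` cubic bezier, stroke `#ff00ff` → cut (S894, F951). Control points (SVG): P0=(54.86,183.12), P1=(67.45,178.92), P2=(77.98,182.32), P3=(65.74,199.38); sampled at t=k/3. Machine vertices: (54.86,84.42) → (66.00,85.86) → (71.16,80.89) → (65.74,68.16). Open path.

**Shape 3** — `<path>` closed polygon, stroke `#008000` → score (S533, F1922). Machine vertices: (70.80,178.80) → (116.62,32.47) → (18.20,106.52) → (75.57,166.67) → (37.26,206.14) → (133.47,27.67) → (70.80,178.80). Closed: final G1 returns to the first vertex.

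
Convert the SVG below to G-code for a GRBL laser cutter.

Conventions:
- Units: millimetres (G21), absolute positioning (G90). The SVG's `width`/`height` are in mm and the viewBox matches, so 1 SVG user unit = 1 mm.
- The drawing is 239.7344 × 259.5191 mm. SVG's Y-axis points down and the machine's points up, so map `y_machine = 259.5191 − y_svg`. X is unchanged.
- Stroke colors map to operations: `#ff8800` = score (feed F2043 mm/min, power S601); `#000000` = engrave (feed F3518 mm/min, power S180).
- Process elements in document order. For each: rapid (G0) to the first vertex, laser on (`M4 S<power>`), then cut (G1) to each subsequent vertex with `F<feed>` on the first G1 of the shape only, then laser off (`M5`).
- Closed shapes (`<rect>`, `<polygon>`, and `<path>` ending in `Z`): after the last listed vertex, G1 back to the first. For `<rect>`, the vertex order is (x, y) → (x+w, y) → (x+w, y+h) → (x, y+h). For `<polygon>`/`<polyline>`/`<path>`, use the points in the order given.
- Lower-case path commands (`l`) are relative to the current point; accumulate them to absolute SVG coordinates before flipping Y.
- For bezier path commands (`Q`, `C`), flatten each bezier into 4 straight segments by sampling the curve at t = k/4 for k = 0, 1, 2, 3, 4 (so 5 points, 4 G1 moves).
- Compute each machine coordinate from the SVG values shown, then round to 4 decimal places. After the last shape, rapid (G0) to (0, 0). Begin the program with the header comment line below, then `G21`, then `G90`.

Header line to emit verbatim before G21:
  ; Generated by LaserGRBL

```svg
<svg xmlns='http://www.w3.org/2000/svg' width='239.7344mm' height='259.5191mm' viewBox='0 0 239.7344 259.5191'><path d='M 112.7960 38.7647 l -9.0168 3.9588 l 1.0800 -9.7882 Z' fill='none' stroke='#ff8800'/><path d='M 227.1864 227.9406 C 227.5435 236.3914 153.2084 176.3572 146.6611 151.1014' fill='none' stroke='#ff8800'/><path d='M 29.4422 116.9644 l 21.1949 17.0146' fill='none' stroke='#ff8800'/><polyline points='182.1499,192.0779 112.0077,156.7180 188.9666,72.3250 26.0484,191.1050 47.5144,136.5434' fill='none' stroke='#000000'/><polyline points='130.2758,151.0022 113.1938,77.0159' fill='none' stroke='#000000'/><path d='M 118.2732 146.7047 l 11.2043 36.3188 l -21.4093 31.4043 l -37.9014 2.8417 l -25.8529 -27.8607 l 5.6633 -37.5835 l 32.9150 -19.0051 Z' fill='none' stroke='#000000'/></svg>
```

Since the viewBox matches the mm dimensions, user units are millimetres directly. The only transform is the Y-flip y_m = 259.5191 − y_svg.

Shape 1 is a regular polygon drawn with `<path>`. Its stroke #ff8800 means score at S601, F2043. After flipping Y the toolpath is (112.7960,220.7544) → (103.7792,216.7956) → (104.8592,226.5838) → (112.7960,220.7544), returning to the start.

Shape 2 is a cubic bezier drawn with `<path>`. Its stroke #ff8800 means score at S601, F2043. After flipping Y the toolpath is (227.1864,31.5785) → (215.6757,36.4678) → (189.5129,57.3581) → (162.0555,84.5684) → (146.6611,108.4177).

Shape 3 is a line segment drawn with `<path>`. Its stroke #ff8800 means score at S601, F2043. After flipping Y the toolpath is (29.4422,142.5547) → (50.6371,125.5401).

Shape 4 is a open polyline drawn with `<polyline>`. Its stroke #000000 means engrave at S180, F3518. After flipping Y the toolpath is (182.1499,67.4412) → (112.0077,102.8011) → (188.9666,187.1941) → (26.0484,68.4141) → (47.5144,122.9757).

Shape 5 is a line segment drawn with `<polyline>`. Its stroke #000000 means engrave at S180, F3518. After flipping Y the toolpath is (130.2758,108.5169) → (113.1938,182.5032).

Shape 6 is a regular polygon drawn with `<path>`. Its stroke #000000 means engrave at S180, F3518. After flipping Y the toolpath is (118.2732,112.8144) → (129.4775,76.4956) → (108.0682,45.0913) → (70.1668,42.2496) → (44.3139,70.1103) → (49.9772,107.6938) → (82.8922,126.6989) → (118.2732,112.8144), returning to the start.

; Generated by LaserGRBL
G21
G90
G0 X112.7960 Y220.7544
M4 S601
G1 X103.7792 Y216.7956 F2043
G1 X104.8592 Y226.5838
G1 X112.7960 Y220.7544
M5
G0 X227.1864 Y31.5785
M4 S601
G1 X215.6757 Y36.4678 F2043
G1 X189.5129 Y57.3581
G1 X162.0555 Y84.5684
G1 X146.6611 Y108.4177
M5
G0 X29.4422 Y142.5547
M4 S601
G1 X50.6371 Y125.5401 F2043
M5
G0 X182.1499 Y67.4412
M4 S180
G1 X112.0077 Y102.8011 F3518
G1 X188.9666 Y187.1941
G1 X26.0484 Y68.4141
G1 X47.5144 Y122.9757
M5
G0 X130.2758 Y108.5169
M4 S180
G1 X113.1938 Y182.5032 F3518
M5
G0 X118.2732 Y112.8144
M4 S180
G1 X129.4775 Y76.4956 F3518
G1 X108.0682 Y45.0913
G1 X70.1668 Y42.2496
G1 X44.3139 Y70.1103
G1 X49.9772 Y107.6938
G1 X82.8922 Y126.6989
G1 X118.2732 Y112.8144
M5
G0 X0.0000 Y0.0000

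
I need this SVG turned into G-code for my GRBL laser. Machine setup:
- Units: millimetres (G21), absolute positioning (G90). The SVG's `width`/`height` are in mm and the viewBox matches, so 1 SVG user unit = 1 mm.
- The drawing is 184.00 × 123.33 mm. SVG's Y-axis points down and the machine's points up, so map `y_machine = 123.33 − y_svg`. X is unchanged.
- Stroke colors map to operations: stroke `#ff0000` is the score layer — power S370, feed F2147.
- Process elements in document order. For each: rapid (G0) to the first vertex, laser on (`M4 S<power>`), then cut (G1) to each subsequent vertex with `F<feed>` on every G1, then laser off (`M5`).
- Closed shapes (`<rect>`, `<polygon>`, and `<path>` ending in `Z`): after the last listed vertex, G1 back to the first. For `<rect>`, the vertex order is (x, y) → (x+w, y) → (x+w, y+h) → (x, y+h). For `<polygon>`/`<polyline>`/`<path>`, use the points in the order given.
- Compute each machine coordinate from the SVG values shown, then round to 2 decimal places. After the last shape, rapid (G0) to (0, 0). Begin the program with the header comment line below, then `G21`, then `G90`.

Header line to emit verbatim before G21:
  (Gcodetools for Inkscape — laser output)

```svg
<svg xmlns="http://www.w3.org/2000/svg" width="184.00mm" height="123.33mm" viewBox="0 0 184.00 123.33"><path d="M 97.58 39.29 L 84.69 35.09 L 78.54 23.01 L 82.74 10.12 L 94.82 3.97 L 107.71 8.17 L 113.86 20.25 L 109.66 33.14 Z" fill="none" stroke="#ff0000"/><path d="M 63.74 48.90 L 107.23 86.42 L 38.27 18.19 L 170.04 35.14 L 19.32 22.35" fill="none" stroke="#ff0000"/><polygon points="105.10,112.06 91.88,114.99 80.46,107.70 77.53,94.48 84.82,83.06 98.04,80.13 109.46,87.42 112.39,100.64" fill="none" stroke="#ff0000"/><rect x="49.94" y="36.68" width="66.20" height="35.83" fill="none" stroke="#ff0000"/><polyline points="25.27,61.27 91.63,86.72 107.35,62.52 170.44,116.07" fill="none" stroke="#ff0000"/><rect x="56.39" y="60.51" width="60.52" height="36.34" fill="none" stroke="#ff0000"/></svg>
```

Since the viewBox matches the mm dimensions, user units are millimetres directly. The only transform is the Y-flip y_m = 123.33 − y_svg.

Shape 1 is a regular polygon drawn with `<path>`. Its stroke #ff0000 means score at S370, F2147. After flipping Y the toolpath is (97.58,84.04) → (84.69,88.24) → (78.54,100.32) → (82.74,113.21) → (94.82,119.36) → (107.71,115.16) → (113.86,103.08) → (109.66,90.19) → (97.58,84.04), returning to the start.

Shape 2 is a open polyline drawn with `<path>`. Its stroke #ff0000 means score at S370, F2147. After flipping Y the toolpath is (63.74,74.43) → (107.23,36.91) → (38.27,105.14) → (170.04,88.19) → (19.32,100.98).

Shape 3 is a regular polygon drawn with `<polygon>`. Its stroke #ff0000 means score at S370, F2147. After flipping Y the toolpath is (105.10,11.27) → (91.88,8.34) → (80.46,15.63) → (77.53,28.85) → (84.82,40.27) → (98.04,43.20) → (109.46,35.91) → (112.39,22.69) → (105.10,11.27), returning to the start.

Shape 4 is a rectangle drawn with `<rect>`. Its stroke #ff0000 means score at S370, F2147. After flipping Y the toolpath is (49.94,86.65) → (116.14,86.65) → (116.14,50.82) → (49.94,50.82) → (49.94,86.65), returning to the start.

Shape 5 is a open polyline drawn with `<polyline>`. Its stroke #ff0000 means score at S370, F2147. After flipping Y the toolpath is (25.27,62.06) → (91.63,36.61) → (107.35,60.81) → (170.44,7.26).

Shape 6 is a rectangle drawn with `<rect>`. Its stroke #ff0000 means score at S370, F2147. After flipping Y the toolpath is (56.39,62.82) → (116.91,62.82) → (116.91,26.48) → (56.39,26.48) → (56.39,62.82), returning to the start.

(Gcodetools for Inkscape — laser output)
G21
G90
G0 X97.58 Y84.04
M4 S370
G1 X84.69 Y88.24 F2147
G1 X78.54 Y100.32 F2147
G1 X82.74 Y113.21 F2147
G1 X94.82 Y119.36 F2147
G1 X107.71 Y115.16 F2147
G1 X113.86 Y103.08 F2147
G1 X109.66 Y90.19 F2147
G1 X97.58 Y84.04 F2147
M5
G0 X63.74 Y74.43
M4 S370
G1 X107.23 Y36.91 F2147
G1 X38.27 Y105.14 F2147
G1 X170.04 Y88.19 F2147
G1 X19.32 Y100.98 F2147
M5
G0 X105.10 Y11.27
M4 S370
G1 X91.88 Y8.34 F2147
G1 X80.46 Y15.63 F2147
G1 X77.53 Y28.85 F2147
G1 X84.82 Y40.27 F2147
G1 X98.04 Y43.20 F2147
G1 X109.46 Y35.91 F2147
G1 X112.39 Y22.69 F2147
G1 X105.10 Y11.27 F2147
M5
G0 X49.94 Y86.65
M4 S370
G1 X116.14 Y86.65 F2147
G1 X116.14 Y50.82 F2147
G1 X49.94 Y50.82 F2147
G1 X49.94 Y86.65 F2147
M5
G0 X25.27 Y62.06
M4 S370
G1 X91.63 Y36.61 F2147
G1 X107.35 Y60.81 F2147
G1 X170.44 Y7.26 F2147
M5
G0 X56.39 Y62.82
M4 S370
G1 X116.91 Y62.82 F2147
G1 X116.91 Y26.48 F2147
G1 X56.39 Y26.48 F2147
G1 X56.39 Y62.82 F2147
M5
G0 X0.00 Y0.00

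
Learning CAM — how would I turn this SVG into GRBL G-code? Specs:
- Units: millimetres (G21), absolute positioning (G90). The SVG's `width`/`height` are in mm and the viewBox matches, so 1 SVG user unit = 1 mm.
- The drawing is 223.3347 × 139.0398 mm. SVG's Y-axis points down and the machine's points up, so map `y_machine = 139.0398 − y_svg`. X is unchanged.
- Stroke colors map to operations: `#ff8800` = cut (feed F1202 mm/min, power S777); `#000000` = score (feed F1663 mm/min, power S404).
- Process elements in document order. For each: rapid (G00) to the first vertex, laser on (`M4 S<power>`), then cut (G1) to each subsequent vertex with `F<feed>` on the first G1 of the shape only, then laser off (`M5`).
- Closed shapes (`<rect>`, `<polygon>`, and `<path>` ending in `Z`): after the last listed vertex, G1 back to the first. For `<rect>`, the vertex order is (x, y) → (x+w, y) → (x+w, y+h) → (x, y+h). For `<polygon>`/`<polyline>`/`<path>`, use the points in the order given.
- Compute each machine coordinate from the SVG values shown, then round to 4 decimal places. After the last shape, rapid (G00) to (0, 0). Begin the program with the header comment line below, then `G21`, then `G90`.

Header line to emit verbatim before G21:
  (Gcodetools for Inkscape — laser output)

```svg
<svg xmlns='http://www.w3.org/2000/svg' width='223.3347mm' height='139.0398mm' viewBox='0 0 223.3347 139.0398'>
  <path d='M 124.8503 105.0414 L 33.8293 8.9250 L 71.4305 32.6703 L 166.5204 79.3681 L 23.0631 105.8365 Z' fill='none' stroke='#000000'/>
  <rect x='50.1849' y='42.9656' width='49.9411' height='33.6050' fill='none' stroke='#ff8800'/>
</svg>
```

1 u = 1 mm; y_m = 139.0398 − y.

[1] `<path>` closed polygon, #000000→score S404 F1663: (124.8503,33.9984) → (33.8293,130.1148) → (71.4305,106.3695) → (166.5204,59.6717) → (23.0631,33.2033) → (124.8503,33.9984) (closed)

[2] `<rect>` rectangle, #ff8800→cut S777 F1202: (50.1849,96.0742) → (100.1260,96.0742) → (100.1260,62.4692) → (50.1849,62.4692) → (50.1849,96.0742) (closed)

(Gcodetools for Inkscape — laser output)
G21
G90
G00 X124.8503 Y33.9984
M4 S404
G1 X33.8293 Y130.1148 F1663
G1 X71.4305 Y106.3695
G1 X166.5204 Y59.6717
G1 X23.0631 Y33.2033
G1 X124.8503 Y33.9984
M5
G00 X50.1849 Y96.0742
M4 S777
G1 X100.1260 Y96.0742 F1202
G1 X100.1260 Y62.4692
G1 X50.1849 Y62.4692
G1 X50.1849 Y96.0742
M5
G00 X0.0000 Y0.0000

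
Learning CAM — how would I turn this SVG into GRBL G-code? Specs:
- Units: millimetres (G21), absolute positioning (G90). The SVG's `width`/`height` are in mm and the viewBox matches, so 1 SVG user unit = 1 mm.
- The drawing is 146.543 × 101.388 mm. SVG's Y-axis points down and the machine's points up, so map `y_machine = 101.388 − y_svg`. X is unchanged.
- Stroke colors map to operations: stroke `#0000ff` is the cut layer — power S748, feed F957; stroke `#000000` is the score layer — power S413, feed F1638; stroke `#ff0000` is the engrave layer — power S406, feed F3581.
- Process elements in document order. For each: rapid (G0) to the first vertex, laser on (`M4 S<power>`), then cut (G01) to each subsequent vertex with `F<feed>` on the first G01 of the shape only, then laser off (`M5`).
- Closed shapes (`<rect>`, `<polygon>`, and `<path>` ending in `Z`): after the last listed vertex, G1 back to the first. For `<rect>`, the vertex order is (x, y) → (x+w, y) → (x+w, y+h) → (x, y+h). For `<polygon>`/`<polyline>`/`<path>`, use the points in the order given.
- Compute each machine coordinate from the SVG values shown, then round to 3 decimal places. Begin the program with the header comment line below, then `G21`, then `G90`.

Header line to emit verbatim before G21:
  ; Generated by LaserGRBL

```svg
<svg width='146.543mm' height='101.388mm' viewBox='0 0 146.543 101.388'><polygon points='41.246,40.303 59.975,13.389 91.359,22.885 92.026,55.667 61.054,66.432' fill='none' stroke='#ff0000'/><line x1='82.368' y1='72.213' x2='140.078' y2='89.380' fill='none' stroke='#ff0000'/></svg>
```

; Generated by LaserGRBL
G21
G90
G0 X41.246 Y61.085
M4 S406
G01 X59.975 Y87.999 F3581
G01 X91.359 Y78.503
G01 X92.026 Y45.721
G01 X61.054 Y34.956
G01 X41.246 Y61.085
M5
G0 X82.368 Y29.175
M4 S406
G01 X140.078 Y12.008 F3581
M5

1 u = 1 mm; y_m = 101.388 − y.

[1] `<polygon>` regular polygon, #ff0000→engrave S406 F3581: (41.246,61.085) → (59.975,87.999) → (91.359,78.503) → (92.026,45.721) → (61.054,34.956) → (41.246,61.085) (closed)

[2] `<line>` line segment, #ff0000→engrave S406 F3581: (82.368,29.175) → (140.078,12.008)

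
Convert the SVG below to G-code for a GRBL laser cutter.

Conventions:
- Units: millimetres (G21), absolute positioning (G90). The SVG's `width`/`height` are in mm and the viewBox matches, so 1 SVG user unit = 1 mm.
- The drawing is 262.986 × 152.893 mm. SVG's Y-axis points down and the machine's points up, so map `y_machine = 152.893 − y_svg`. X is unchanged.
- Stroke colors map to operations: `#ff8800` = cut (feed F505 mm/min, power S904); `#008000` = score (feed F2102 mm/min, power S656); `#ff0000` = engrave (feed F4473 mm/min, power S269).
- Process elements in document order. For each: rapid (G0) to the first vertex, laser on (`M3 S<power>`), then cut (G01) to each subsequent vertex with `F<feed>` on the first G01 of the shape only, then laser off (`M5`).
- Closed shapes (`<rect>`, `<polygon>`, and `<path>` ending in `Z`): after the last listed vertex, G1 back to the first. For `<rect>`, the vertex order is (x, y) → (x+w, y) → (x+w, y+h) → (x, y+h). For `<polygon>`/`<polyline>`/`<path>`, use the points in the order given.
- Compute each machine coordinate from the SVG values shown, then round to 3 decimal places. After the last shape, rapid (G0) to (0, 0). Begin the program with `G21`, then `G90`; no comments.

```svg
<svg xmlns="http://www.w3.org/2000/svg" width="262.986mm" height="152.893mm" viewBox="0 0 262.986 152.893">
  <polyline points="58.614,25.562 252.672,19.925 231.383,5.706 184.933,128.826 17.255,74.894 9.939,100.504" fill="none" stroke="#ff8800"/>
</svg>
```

G21
G90
G0 X58.614 Y127.331
M3 S904
G01 X252.672 Y132.968 F505
G01 X231.383 Y147.187
G01 X184.933 Y24.067
G01 X17.255 Y77.999
G01 X9.939 Y52.389
M5
G0 X0.000 Y0.000

viewBox `0 0 262.986 152.893` with mm width/height → 1 unit = 1 mm. Flip: y_m = 152.893 − y_svg.

**Shape 1** — `<polyline>` open polyline, stroke `#ff8800` → cut (S904, F505). Machine vertices: (58.614,127.331) → (252.672,132.968) → (231.383,147.187) → (184.933,24.067) → (17.255,77.999) → (9.939,52.389). Open path.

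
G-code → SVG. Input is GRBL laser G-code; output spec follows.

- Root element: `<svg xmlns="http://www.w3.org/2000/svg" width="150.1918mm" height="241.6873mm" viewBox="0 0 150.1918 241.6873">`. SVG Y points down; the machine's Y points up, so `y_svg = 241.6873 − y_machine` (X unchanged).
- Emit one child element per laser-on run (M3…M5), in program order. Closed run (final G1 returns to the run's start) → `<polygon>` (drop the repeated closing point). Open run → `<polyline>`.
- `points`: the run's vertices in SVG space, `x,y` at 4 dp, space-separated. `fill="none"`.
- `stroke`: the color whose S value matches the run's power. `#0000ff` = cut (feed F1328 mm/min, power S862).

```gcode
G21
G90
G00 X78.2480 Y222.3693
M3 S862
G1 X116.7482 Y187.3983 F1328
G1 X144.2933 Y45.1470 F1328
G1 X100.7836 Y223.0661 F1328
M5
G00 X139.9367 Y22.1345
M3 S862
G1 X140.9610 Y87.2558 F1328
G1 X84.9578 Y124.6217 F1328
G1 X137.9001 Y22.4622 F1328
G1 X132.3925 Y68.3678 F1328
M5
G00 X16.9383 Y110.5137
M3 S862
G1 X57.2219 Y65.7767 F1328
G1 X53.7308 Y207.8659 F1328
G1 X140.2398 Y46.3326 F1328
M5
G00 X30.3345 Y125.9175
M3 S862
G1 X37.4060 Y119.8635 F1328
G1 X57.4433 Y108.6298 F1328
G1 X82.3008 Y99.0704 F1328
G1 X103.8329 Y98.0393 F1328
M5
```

<svg xmlns="http://www.w3.org/2000/svg" width="150.1918mm" height="241.6873mm" viewBox="0 0 150.1918 241.6873">
  <polyline points="78.2480,19.3180 116.7482,54.2890 144.2933,196.5403 100.7836,18.6212" fill="none" stroke="#0000ff"/>
  <polyline points="139.9367,219.5528 140.9610,154.4315 84.9578,117.0656 137.9001,219.2251 132.3925,173.3195" fill="none" stroke="#0000ff"/>
  <polyline points="16.9383,131.1736 57.2219,175.9106 53.7308,33.8214 140.2398,195.3547" fill="none" stroke="#0000ff"/>
  <polyline points="30.3345,115.7698 37.4060,121.8238 57.4433,133.0575 82.3008,142.6169 103.8329,143.6480" fill="none" stroke="#0000ff"/>
</svg>

Machine Y-up, SVG Y-down with viewBox height 241.6873, so y_svg = 241.6873 − y_machine; X carries over. Every run uses S862, so all elements get stroke `#0000ff` (cut).

Run 1: The run is open, so emit a `<polyline>` with points (Y-flipped): 78.2480,19.3180 116.7482,54.2890 144.2933,196.5403 100.7836,18.6212.

Run 2: The run is open, so emit a `<polyline>` with points (Y-flipped): 139.9367,219.5528 140.9610,154.4315 84.9578,117.0656 137.9001,219.2251 132.3925,173.3195.

Run 3: The run is open, so emit a `<polyline>` with points (Y-flipped): 16.9383,131.1736 57.2219,175.9106 53.7308,33.8214 140.2398,195.3547.

Run 4: The run is open, so emit a `<polyline>` with points (Y-flipped): 30.3345,115.7698 37.4060,121.8238 57.4433,133.0575 82.3008,142.6169 103.8329,143.6480.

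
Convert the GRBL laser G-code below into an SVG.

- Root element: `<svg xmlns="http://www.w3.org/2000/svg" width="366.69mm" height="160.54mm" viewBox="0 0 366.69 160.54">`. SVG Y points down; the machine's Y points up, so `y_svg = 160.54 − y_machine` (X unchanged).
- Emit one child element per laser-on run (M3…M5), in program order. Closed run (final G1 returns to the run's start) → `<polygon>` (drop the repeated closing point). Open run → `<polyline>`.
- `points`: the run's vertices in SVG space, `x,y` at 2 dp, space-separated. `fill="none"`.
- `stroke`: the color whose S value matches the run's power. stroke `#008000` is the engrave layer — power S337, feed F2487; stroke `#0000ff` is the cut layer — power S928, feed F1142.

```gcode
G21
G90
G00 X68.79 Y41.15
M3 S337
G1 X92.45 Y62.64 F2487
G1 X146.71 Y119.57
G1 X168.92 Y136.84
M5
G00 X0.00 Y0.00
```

<svg xmlns="http://www.w3.org/2000/svg" width="366.69mm" height="160.54mm" viewBox="0 0 366.69 160.54">
  <polyline points="68.79,119.39 92.45,97.90 146.71,40.97 168.92,23.70" fill="none" stroke="#008000"/>
</svg>

Machine Y-up, SVG Y-down with viewBox height 160.54, so y_svg = 160.54 − y_machine; X carries over. Every run uses S337, so all elements get stroke `#008000` (engrave).

Run 1: The run is open, so emit a `<polyline>` with points (Y-flipped): 68.79,119.39 92.45,97.90 146.71,40.97 168.92,23.70.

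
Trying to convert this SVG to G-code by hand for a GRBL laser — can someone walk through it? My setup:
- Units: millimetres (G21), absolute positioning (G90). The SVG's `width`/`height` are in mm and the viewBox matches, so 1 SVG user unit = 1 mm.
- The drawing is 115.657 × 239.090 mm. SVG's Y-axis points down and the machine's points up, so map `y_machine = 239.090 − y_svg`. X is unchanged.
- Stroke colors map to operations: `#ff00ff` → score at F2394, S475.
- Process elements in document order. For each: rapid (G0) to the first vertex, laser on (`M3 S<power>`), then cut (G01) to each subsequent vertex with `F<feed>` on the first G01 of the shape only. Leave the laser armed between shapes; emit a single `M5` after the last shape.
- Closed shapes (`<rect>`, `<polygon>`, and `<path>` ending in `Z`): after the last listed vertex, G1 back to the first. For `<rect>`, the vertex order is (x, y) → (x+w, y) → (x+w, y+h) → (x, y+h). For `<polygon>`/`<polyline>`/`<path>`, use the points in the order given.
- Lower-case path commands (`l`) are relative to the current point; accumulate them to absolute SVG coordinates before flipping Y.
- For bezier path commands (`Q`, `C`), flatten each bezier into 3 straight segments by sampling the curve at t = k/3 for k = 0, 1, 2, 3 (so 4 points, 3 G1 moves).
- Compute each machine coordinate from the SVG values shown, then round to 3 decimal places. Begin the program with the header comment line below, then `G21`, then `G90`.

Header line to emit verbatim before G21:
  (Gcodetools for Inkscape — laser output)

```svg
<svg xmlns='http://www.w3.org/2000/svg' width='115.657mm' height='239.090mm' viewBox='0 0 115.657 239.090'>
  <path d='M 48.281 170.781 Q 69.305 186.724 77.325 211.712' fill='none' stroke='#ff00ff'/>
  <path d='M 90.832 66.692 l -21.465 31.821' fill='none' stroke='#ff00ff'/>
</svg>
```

(Gcodetools for Inkscape — laser output)
G21
G90
G0 X48.281 Y68.309
M3 S475
G01 X60.852 Y56.675 F2394
G01 X70.533 Y43.032
G01 X77.325 Y27.378
G0 X90.832 Y172.398
M3 S475
G01 X69.367 Y140.577 F2394
M5

Since the viewBox matches the mm dimensions, user units are millimetres directly. The only transform is the Y-flip y_m = 239.090 − y_svg.

Shape 1 is a quadratic bezier drawn with `<path>`. Its stroke #ff00ff means score at S475, F2394. After flipping Y the toolpath is (48.281,68.309) → (60.852,56.675) → (70.533,43.032) → (77.325,27.378).

Shape 2 is a line segment drawn with `<path>`. Its stroke #ff00ff means score at S475, F2394. After flipping Y the toolpath is (90.832,172.398) → (69.367,140.577).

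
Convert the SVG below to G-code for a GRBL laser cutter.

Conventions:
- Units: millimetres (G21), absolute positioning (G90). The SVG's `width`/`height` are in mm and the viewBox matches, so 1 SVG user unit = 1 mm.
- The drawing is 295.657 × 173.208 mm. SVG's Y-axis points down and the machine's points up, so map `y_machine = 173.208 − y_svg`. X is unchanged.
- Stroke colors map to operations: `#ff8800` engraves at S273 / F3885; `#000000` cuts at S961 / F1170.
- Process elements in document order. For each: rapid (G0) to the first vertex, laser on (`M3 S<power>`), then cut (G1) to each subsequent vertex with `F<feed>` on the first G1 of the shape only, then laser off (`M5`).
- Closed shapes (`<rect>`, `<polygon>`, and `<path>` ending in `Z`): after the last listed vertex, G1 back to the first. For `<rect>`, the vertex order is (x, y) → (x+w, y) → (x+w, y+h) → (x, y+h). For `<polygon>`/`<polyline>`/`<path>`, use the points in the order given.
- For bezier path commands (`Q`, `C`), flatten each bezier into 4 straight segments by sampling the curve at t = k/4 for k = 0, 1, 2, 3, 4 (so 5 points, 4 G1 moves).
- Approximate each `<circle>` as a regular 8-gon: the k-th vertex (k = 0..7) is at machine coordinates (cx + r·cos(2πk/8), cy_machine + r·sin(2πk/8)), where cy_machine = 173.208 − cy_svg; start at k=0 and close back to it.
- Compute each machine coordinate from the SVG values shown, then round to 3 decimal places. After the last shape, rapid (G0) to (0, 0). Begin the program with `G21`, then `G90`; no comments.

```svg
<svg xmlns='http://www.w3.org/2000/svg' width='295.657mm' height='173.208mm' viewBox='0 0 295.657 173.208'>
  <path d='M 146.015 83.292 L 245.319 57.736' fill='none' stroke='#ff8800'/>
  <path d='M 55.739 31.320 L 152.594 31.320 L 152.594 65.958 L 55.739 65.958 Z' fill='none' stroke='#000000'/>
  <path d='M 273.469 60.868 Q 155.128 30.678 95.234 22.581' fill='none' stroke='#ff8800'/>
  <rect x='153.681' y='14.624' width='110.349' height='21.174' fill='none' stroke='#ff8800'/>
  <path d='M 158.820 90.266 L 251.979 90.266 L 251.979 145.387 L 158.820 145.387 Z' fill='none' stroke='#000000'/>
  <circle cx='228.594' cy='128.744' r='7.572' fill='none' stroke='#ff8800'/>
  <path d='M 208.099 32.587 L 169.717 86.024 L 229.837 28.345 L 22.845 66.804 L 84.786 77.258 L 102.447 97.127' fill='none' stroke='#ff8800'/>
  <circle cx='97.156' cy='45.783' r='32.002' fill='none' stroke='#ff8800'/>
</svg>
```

viewBox `0 0 295.657 173.208` with mm width/height → 1 unit = 1 mm. Flip: y_m = 173.208 − y_svg.

**Shape 1** — `<path>` line segment, stroke `#ff8800` → engrave (S273, F3885). Machine vertices: (146.015,89.916) → (245.319,115.472). Open path.

**Shape 2** — `<path>` rectangle, stroke `#000000` → cut (S961, F1170). Machine vertices: (55.739,141.888) → (152.594,141.888) → (152.594,107.250) → (55.739,107.250) → (55.739,141.888). Closed: final G1 returns to the first vertex.

**Shape 3** — `<path>` quadratic bezier, stroke `#ff8800` → engrave (S273, F3885). Control points (SVG): P0=(273.469,60.868), P1=(155.128,30.678), P2=(95.234,22.581); sampled at t=k/4. Machine vertices: (273.469,112.340) → (217.951,126.054) → (169.740,137.007) → (128.834,145.198) → (95.234,150.627). Open path.

**Shape 4** — `<rect>` rectangle, stroke `#ff8800` → engrave (S273, F3885). Machine vertices: (153.681,158.584) → (264.030,158.584) → (264.030,137.410) → (153.681,137.410) → (153.681,158.584). Closed: final G1 returns to the first vertex.

**Shape 5** — `<path>` rectangle, stroke `#000000` → cut (S961, F1170). Machine vertices: (158.820,82.942) → (251.979,82.942) → (251.979,27.821) → (158.820,27.821) → (158.820,82.942). Closed: final G1 returns to the first vertex.

**Shape 6** — `<circle>` circle, stroke `#ff8800` → engrave (S273, F3885). Machine vertices: (236.166,44.464) → (233.948,49.818) → (228.594,52.036) → (223.240,49.818) → (221.022,44.464) → (223.240,39.110) → (228.594,36.892) → (233.948,39.110) → (236.166,44.464). Closed: final G1 returns to the first vertex.

**Shape 7** — `<path>` open polyline, stroke `#ff8800` → engrave (S273, F3885). Machine vertices: (208.099,140.621) → (169.717,87.184) → (229.837,144.863) → (22.845,106.404) → (84.786,95.950) → (102.447,76.081). Open path.

**Shape 8** — `<circle>` circle, stroke `#ff8800` → engrave (S273, F3885). Machine vertices: (129.158,127.425) → (119.785,150.054) → (97.156,159.427) → (74.527,150.054) → (65.154,127.425) → (74.527,104.796) → (97.156,95.423) → (119.785,104.796) → (129.158,127.425). Closed: final G1 returns to the first vertex.

G21
G90
G0 X146.015 Y89.916
M3 S273
G1 X245.319 Y115.472 F3885
M5
G0 X55.739 Y141.888
M3 S961
G1 X152.594 Y141.888 F1170
G1 X152.594 Y107.250
G1 X55.739 Y107.250
G1 X55.739 Y141.888
M5
G0 X273.469 Y112.340
M3 S273
G1 X217.951 Y126.054 F3885
G1 X169.740 Y137.007
G1 X128.834 Y145.198
G1 X95.234 Y150.627
M5
G0 X153.681 Y158.584
M3 S273
G1 X264.030 Y158.584 F3885
G1 X264.030 Y137.410
G1 X153.681 Y137.410
G1 X153.681 Y158.584
M5
G0 X158.820 Y82.942
M3 S961
G1 X251.979 Y82.942 F1170
G1 X251.979 Y27.821
G1 X158.820 Y27.821
G1 X158.820 Y82.942
M5
G0 X236.166 Y44.464
M3 S273
G1 X233.948 Y49.818 F3885
G1 X228.594 Y52.036
G1 X223.240 Y49.818
G1 X221.022 Y44.464
G1 X223.240 Y39.110
G1 X228.594 Y36.892
G1 X233.948 Y39.110
G1 X236.166 Y44.464
M5
G0 X208.099 Y140.621
M3 S273
G1 X169.717 Y87.184 F3885
G1 X229.837 Y144.863
G1 X22.845 Y106.404
G1 X84.786 Y95.950
G1 X102.447 Y76.081
M5
G0 X129.158 Y127.425
M3 S273
G1 X119.785 Y150.054 F3885
G1 X97.156 Y159.427
G1 X74.527 Y150.054
G1 X65.154 Y127.425
G1 X74.527 Y104.796
G1 X97.156 Y95.423
G1 X119.785 Y104.796
G1 X129.158 Y127.425
M5
G0 X0.000 Y0.000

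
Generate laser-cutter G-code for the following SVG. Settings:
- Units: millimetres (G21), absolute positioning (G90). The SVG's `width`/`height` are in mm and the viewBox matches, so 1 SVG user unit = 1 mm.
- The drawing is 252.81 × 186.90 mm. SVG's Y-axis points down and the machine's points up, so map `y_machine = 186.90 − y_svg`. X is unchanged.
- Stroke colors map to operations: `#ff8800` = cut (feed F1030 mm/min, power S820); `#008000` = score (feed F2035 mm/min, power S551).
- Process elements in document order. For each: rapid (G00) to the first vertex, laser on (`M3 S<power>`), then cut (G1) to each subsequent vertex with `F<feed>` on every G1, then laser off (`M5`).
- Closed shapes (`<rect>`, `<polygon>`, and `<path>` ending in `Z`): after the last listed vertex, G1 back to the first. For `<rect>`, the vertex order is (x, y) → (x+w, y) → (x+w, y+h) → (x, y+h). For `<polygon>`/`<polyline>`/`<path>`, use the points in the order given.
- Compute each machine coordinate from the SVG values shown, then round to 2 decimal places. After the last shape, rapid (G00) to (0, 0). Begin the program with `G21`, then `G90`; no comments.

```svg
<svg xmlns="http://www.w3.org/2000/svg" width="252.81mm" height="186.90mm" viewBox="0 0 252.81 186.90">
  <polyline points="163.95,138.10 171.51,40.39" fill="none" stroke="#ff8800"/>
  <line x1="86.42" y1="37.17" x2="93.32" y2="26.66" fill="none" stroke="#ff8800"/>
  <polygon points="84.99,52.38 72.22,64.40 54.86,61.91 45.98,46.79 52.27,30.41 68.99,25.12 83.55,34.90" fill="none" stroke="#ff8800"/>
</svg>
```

G21
G90
G00 X163.95 Y48.80
M3 S820
G1 X171.51 Y146.51 F1030
M5
G00 X86.42 Y149.73
M3 S820
G1 X93.32 Y160.24 F1030
M5
G00 X84.99 Y134.52
M3 S820
G1 X72.22 Y122.50 F1030
G1 X54.86 Y124.99 F1030
G1 X45.98 Y140.11 F1030
G1 X52.27 Y156.49 F1030
G1 X68.99 Y161.78 F1030
G1 X83.55 Y152.00 F1030
G1 X84.99 Y134.52 F1030
M5
G00 X0.00 Y0.00

viewBox `0 0 252.81 186.90` with mm width/height → 1 unit = 1 mm. Flip: y_m = 186.90 − y_svg.

**Shape 1** — `<polyline>` line segment, stroke `#ff8800` → cut (S820, F1030). Machine vertices: (163.95,48.80) → (171.51,146.51). Open path.

**Shape 2** — `<line>` line segment, stroke `#ff8800` → cut (S820, F1030). Machine vertices: (86.42,149.73) → (93.32,160.24). Open path.

**Shape 3** — `<polygon>` regular polygon, stroke `#ff8800` → cut (S820, F1030). Machine vertices: (84.99,134.52) → (72.22,122.50) → (54.86,124.99) → (45.98,140.11) → (52.27,156.49) → (68.99,161.78) → (83.55,152.00) → (84.99,134.52). Closed: final G1 returns to the first vertex.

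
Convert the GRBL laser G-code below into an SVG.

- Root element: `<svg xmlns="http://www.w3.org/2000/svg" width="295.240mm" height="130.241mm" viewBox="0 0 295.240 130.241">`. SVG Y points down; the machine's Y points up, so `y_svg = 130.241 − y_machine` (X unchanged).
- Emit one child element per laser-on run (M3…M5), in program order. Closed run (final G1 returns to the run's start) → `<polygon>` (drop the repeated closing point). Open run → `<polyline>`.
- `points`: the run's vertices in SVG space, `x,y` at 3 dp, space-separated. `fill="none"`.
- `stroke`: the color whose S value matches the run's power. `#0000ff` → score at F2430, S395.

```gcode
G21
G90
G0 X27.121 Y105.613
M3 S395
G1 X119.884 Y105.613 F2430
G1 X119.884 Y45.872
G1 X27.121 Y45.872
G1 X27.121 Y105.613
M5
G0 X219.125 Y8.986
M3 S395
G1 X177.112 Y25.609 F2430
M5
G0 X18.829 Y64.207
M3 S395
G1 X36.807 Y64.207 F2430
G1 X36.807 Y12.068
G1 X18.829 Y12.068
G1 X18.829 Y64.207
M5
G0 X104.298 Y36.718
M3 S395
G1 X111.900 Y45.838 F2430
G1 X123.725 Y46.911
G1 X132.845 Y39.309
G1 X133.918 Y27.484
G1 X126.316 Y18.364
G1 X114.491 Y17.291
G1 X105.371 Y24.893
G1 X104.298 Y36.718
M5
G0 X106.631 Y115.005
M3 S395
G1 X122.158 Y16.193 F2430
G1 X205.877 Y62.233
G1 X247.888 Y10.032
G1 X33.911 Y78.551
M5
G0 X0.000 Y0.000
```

<svg xmlns="http://www.w3.org/2000/svg" width="295.240mm" height="130.241mm" viewBox="0 0 295.240 130.241">
  <polygon points="27.121,24.628 119.884,24.628 119.884,84.369 27.121,84.369" fill="none" stroke="#0000ff"/>
  <polyline points="219.125,121.255 177.112,104.632" fill="none" stroke="#0000ff"/>
  <polygon points="18.829,66.034 36.807,66.034 36.807,118.173 18.829,118.173" fill="none" stroke="#0000ff"/>
  <polygon points="104.298,93.523 111.900,84.403 123.725,83.330 132.845,90.932 133.918,102.757 126.316,111.877 114.491,112.950 105.371,105.348" fill="none" stroke="#0000ff"/>
  <polyline points="106.631,15.236 122.158,114.048 205.877,68.008 247.888,120.209 33.911,51.690" fill="none" stroke="#0000ff"/>
</svg>

Machine Y-up, SVG Y-down with viewBox height 130.241, so y_svg = 130.241 − y_machine; X carries over. Every run uses S395, so all elements get stroke `#0000ff` (score).

Run 1: The run returns to its start, so emit a `<polygon>` with points (Y-flipped): 27.121,24.628 119.884,24.628 119.884,84.369 27.121,84.369.

Run 2: The run is open, so emit a `<polyline>` with points (Y-flipped): 219.125,121.255 177.112,104.632.

Run 3: The run returns to its start, so emit a `<polygon>` with points (Y-flipped): 18.829,66.034 36.807,66.034 36.807,118.173 18.829,118.173.

Run 4: The run returns to its start, so emit a `<polygon>` with points (Y-flipped): 104.298,93.523 111.900,84.403 123.725,83.330 132.845,90.932 133.918,102.757 126.316,111.877 114.491,112.950 105.371,105.348.

Run 5: The run is open, so emit a `<polyline>` with points (Y-flipped): 106.631,15.236 122.158,114.048 205.877,68.008 247.888,120.209 33.911,51.690.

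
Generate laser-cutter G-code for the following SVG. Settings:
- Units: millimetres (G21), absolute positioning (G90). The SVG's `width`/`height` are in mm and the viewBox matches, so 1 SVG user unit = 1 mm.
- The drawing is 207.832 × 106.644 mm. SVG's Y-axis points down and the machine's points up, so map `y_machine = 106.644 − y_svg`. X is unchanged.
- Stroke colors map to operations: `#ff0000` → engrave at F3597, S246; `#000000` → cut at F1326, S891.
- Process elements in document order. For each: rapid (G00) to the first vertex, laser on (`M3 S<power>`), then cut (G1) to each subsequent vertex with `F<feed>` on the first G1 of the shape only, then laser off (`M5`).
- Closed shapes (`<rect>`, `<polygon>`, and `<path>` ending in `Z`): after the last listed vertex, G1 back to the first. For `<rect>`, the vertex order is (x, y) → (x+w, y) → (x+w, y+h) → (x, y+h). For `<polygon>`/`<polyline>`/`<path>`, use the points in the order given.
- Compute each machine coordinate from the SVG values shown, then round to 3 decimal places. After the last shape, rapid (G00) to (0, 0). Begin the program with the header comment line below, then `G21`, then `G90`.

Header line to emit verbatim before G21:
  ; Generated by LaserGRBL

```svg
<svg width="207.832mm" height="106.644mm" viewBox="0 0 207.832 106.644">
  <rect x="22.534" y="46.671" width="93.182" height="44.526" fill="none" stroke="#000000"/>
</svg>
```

; Generated by LaserGRBL
G21
G90
G00 X22.534 Y59.973
M3 S891
G1 X115.716 Y59.973 F1326
G1 X115.716 Y15.447
G1 X22.534 Y15.447
G1 X22.534 Y59.973
M5
G00 X0.000 Y0.000

viewBox `0 0 207.832 106.644` with mm width/height → 1 unit = 1 mm. Flip: y_m = 106.644 − y_svg.

**Shape 1** — `<rect>` rectangle, stroke `#000000` → cut (S891, F1326). Machine vertices: (22.534,59.973) → (115.716,59.973) → (115.716,15.447) → (22.534,15.447) → (22.534,59.973). Closed: final G1 returns to the first vertex.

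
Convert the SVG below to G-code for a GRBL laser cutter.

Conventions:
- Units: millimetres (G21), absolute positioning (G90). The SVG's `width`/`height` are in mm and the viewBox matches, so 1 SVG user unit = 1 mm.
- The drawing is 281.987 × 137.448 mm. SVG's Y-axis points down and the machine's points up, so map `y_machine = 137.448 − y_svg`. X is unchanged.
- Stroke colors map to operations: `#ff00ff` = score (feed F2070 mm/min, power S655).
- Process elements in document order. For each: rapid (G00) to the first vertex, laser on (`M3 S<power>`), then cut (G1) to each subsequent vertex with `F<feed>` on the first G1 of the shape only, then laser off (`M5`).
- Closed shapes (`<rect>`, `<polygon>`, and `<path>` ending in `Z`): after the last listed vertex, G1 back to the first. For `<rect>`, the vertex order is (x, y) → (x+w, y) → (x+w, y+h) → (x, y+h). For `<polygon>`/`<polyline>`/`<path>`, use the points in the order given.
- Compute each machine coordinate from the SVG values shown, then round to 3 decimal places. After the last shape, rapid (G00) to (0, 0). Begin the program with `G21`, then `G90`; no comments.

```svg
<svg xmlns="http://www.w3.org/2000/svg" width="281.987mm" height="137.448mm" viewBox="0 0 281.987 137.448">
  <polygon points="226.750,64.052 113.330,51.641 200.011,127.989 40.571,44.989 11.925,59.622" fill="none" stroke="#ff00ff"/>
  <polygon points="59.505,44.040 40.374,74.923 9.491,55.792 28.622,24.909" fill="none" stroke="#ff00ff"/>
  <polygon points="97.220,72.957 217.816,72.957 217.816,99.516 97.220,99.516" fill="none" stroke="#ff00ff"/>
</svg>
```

G21
G90
G00 X226.750 Y73.396
M3 S655
G1 X113.330 Y85.807 F2070
G1 X200.011 Y9.459
G1 X40.571 Y92.459
G1 X11.925 Y77.826
G1 X226.750 Y73.396
M5
G00 X59.505 Y93.408
M3 S655
G1 X40.374 Y62.525 F2070
G1 X9.491 Y81.656
G1 X28.622 Y112.539
G1 X59.505 Y93.408
M5
G00 X97.220 Y64.491
M3 S655
G1 X217.816 Y64.491 F2070
G1 X217.816 Y37.932
G1 X97.220 Y37.932
G1 X97.220 Y64.491
M5
G00 X0.000 Y0.000

Since the viewBox matches the mm dimensions, user units are millimetres directly. The only transform is the Y-flip y_m = 137.448 − y_svg.

Shape 1 is a closed polygon drawn with `<polygon>`. Its stroke #ff00ff means score at S655, F2070. After flipping Y the toolpath is (226.750,73.396) → (113.330,85.807) → (200.011,9.459) → (40.571,92.459) → (11.925,77.826) → (226.750,73.396), returning to the start.

Shape 2 is a regular polygon drawn with `<polygon>`. Its stroke #ff00ff means score at S655, F2070. After flipping Y the toolpath is (59.505,93.408) → (40.374,62.525) → (9.491,81.656) → (28.622,112.539) → (59.505,93.408), returning to the start.

Shape 3 is a rectangle drawn with `<polygon>`. Its stroke #ff00ff means score at S655, F2070. After flipping Y the toolpath is (97.220,64.491) → (217.816,64.491) → (217.816,37.932) → (97.220,37.932) → (97.220,64.491), returning to the start.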